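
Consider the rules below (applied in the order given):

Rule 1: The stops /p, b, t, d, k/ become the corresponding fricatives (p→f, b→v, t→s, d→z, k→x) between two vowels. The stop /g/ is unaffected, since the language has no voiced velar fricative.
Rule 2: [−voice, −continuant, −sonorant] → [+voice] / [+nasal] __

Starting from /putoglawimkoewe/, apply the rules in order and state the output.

Rule 1 (intervocalic spirantization): /t/ is a stop between vowels /u/ and /o/, so it spirantizes to the fricative [s]. /putoglawimkoewe/ → pusoglawimkoewe.
Rule 2 (post-nasal voicing): /k/ is a voiceless stop immediately after the nasal /m/, so it voices to [g]. /pusoglawimkoewe/ → pusoglawimgoewe.

pusoglawimgoewe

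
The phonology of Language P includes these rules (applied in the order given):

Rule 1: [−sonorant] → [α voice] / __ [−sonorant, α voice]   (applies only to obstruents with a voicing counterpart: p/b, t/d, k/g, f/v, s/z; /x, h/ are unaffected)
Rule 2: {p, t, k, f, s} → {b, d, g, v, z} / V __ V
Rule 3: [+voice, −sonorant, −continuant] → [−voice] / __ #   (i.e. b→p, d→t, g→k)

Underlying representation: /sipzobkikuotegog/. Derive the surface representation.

sibzopkiguodegok

Rule 1 (regressive voicing assimilation): /p/ precedes the voiced obstruent /z/, so it voices to [b] by assimilation. /b/ precedes the voiceless obstruent /k/, so it devoices to [p] by assimilation. /sipzobkikuotegog/ → sibzopkikuotegog.
Rule 2 (intervocalic voicing): /k/ is a voiceless obstruent between vowels /i/ and /u/, so it voices to [g]. /t/ is a voiceless obstruent between vowels /o/ and /e/, so it voices to [d]. /sibzopkikuotegog/ → sibzopkiguodegog.
Rule 3 (final devoicing): /g/ is a voiced stop in word-final position, so it devoices to [k]. /sibzopkiguodegog/ → sibzopkiguodegok.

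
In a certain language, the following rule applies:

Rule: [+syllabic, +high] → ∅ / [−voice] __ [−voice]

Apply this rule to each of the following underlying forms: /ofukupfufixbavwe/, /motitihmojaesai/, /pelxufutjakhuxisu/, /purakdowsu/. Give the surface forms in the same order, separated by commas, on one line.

ofkpffxbavwe, motthmojaesai, pelxftjakhxsu, purakdowsu

/ofukupfufixbavwe/: /u/ is a high vowel flanked by voiceless consonants /f/ and /k/, so it deletes. /u/ is a high vowel flanked by voiceless consonants /k/ and /p/, so it deletes. /u/ is a high vowel flanked by voiceless consonants /f/ and /f/, so it deletes. /i/ is a high vowel flanked by voiceless consonants /f/ and /x/, so it deletes. → [ofkpffxbavwe].
/motitihmojaesai/: /i/ is a high vowel flanked by voiceless consonants /t/ and /t/, so it deletes. /i/ is a high vowel flanked by voiceless consonants /t/ and /h/, so it deletes. → [motthmojaesai].
/pelxufutjakhuxisu/: /u/ is a high vowel flanked by voiceless consonants /x/ and /f/, so it deletes. /u/ is a high vowel flanked by voiceless consonants /f/ and /t/, so it deletes. /u/ is a high vowel flanked by voiceless consonants /h/ and /x/, so it deletes. /i/ is a high vowel flanked by voiceless consonants /x/ and /s/, so it deletes. → [pelxftjakhxsu].
/purakdowsu/: the rule's environment is not met; surfaces unchanged as [purakdowsu].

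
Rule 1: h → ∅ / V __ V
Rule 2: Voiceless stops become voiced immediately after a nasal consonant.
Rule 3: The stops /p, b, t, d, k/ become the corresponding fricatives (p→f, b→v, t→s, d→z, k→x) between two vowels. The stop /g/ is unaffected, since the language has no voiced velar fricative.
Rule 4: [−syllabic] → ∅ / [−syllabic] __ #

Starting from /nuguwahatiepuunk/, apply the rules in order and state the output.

nuguwaasiefuun

Rule 1 (intervocalic h-deletion): /h/ occurs between vowels /a/ and /a/, so it deletes. /nuguwahatiepuunk/ → nuguwaatiepuunk.
Rule 2 (post-nasal voicing): /k/ is a voiceless stop immediately after the nasal /n/, so it voices to [g]. /nuguwaatiepuunk/ → nuguwaatiepuung.
Rule 3 (intervocalic spirantization): /t/ is a stop between vowels /a/ and /i/, so it spirantizes to the fricative [s]. /p/ is a stop between vowels /e/ and /u/, so it spirantizes to the fricative [f]. /nuguwaatiepuung/ → nuguwaasiefuung.
Rule 4 (final cluster simplification): /g/ is the second consonant of a word-final cluster /ng/, so it deletes. /nuguwaasiefuung/ → nuguwaasiefuun.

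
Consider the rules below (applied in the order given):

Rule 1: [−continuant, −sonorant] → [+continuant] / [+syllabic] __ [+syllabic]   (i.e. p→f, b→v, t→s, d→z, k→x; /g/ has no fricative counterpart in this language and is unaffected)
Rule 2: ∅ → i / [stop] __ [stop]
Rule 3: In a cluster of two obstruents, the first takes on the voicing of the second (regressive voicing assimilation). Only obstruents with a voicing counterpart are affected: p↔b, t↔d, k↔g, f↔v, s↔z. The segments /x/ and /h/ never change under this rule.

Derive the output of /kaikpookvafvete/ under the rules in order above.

Rule 1 (intervocalic spirantization): /t/ is a stop between vowels /e/ and /e/, so it spirantizes to the fricative [s]. /kaikpookvafvete/ → kaikpookvafvese.
Rule 2 (stop-cluster i-epenthesis): /k/ and /p/ form a stop–stop cluster, so [i] is inserted between them. /kaikpookvafvese/ → kaikipookvafvese.
Rule 3 (regressive voicing assimilation): /k/ precedes the voiced obstruent /v/, so it voices to [g] by assimilation. /f/ precedes the voiced obstruent /v/, so it voices to [v] by assimilation. /kaikipookvafvese/ → kaikipoogvavvese.

kaikipoogvavvese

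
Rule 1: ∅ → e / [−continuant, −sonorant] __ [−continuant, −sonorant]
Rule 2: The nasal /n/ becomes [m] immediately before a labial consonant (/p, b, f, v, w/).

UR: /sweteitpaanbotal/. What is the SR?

sweteitepaambotal

Rule 1 (stop-cluster e-epenthesis): /t/ and /p/ form a stop–stop cluster, so [e] is inserted between them. /sweteitpaanbotal/ → sweteitepaanbotal.
Rule 2 (nasal place assimilation): /n/ precedes the labial consonant /b/, so it assimilates in place to [m]. /sweteitepaanbotal/ → sweteitepaambotal.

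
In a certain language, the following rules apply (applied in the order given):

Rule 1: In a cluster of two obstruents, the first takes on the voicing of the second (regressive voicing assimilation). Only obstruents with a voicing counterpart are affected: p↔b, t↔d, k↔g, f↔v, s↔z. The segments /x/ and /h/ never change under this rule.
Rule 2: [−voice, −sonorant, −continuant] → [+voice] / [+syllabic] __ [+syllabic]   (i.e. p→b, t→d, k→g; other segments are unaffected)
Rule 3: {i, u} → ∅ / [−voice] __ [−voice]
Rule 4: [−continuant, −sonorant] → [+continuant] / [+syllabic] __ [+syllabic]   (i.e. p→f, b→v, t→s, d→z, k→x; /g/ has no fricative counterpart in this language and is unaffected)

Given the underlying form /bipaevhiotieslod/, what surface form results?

bivaefhiozieslod

Rule 1 (regressive voicing assimilation): /v/ precedes the voiceless obstruent /h/, so it devoices to [f] by assimilation. /bipaevhiotieslod/ → bipaefhiotieslod.
Rule 2 (intervocalic voicing): /p/ is a voiceless stop between vowels /i/ and /a/, so it voices to [b]. /t/ is a voiceless stop between vowels /o/ and /i/, so it voices to [d]. /bipaefhiotieslod/ → bibaefhiodieslod.
Rule 3 (high vowel syncope): no segment meets the environment; /bibaefhiodieslod/ is unchanged.
Rule 4 (intervocalic spirantization): /b/ is a stop between vowels /i/ and /a/, so it spirantizes to the fricative [v]. /d/ is a stop between vowels /o/ and /i/, so it spirantizes to the fricative [z]. /bibaefhiodieslod/ → bivaefhiozieslod.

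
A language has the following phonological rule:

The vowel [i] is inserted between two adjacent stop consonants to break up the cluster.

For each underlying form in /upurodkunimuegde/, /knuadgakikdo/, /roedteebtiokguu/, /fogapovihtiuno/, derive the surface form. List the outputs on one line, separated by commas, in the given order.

upurodikunimuegide, knuadigakikido, roediteebitiokiguu, fogapovihtiuno

/upurodkunimuegde/: /d/ and /k/ form a stop–stop cluster, so [i] is inserted between them. /g/ and /d/ form a stop–stop cluster, so [i] is inserted between them. → [upurodikunimuegide].
/knuadgakikdo/: /d/ and /g/ form a stop–stop cluster, so [i] is inserted between them. /k/ and /d/ form a stop–stop cluster, so [i] is inserted between them. → [knuadigakikido].
/roedteebtiokguu/: /d/ and /t/ form a stop–stop cluster, so [i] is inserted between them. /b/ and /t/ form a stop–stop cluster, so [i] is inserted between them. /k/ and /g/ form a stop–stop cluster, so [i] is inserted between them. → [roediteebitiokiguu].
/fogapovihtiuno/: the rule's environment is not met; surfaces unchanged as [fogapovihtiuno].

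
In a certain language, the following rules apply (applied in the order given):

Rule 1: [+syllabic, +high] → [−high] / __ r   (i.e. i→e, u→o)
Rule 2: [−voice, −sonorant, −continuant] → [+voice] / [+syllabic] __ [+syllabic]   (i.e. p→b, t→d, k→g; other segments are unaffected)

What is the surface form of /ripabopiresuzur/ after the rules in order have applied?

ribaboberesuzor

Rule 1 (pre-rhotic lowering): /i/ is a high vowel immediately before /r/, so it lowers to [e]. /u/ is a high vowel immediately before /r/, so it lowers to [o]. /ripabopiresuzur/ → ripaboperesuzor.
Rule 2 (intervocalic voicing): /p/ is a voiceless stop between vowels /i/ and /a/, so it voices to [b]. /p/ is a voiceless stop between vowels /o/ and /e/, so it voices to [b]. /ripaboperesuzor/ → ribaboberesuzor.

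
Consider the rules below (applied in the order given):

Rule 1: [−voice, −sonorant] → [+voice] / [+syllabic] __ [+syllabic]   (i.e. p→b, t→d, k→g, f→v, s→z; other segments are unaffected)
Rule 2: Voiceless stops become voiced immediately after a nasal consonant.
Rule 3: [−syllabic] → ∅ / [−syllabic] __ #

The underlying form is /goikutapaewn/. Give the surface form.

goigudabaew

Rule 1 (intervocalic voicing): /k/ is a voiceless obstruent between vowels /i/ and /u/, so it voices to [g]. /t/ is a voiceless obstruent between vowels /u/ and /a/, so it voices to [d]. /p/ is a voiceless obstruent between vowels /a/ and /a/, so it voices to [b]. /goikutapaewn/ → goigudabaewn.
Rule 2 (post-nasal voicing): no segment meets the environment; /goigudabaewn/ is unchanged.
Rule 3 (final cluster simplification): /n/ is the second consonant of a word-final cluster /wn/, so it deletes. /goigudabaewn/ → goigudabaew.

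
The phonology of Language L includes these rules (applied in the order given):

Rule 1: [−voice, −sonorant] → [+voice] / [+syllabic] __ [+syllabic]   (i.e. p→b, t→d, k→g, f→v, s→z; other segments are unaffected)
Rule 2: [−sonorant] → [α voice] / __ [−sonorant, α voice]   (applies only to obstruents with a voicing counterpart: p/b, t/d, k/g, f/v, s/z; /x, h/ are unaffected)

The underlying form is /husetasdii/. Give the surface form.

Rule 1 (intervocalic voicing): /s/ is a voiceless obstruent between vowels /u/ and /e/, so it voices to [z]. /t/ is a voiceless obstruent between vowels /e/ and /a/, so it voices to [d]. /husetasdii/ → huzedasdii.
Rule 2 (regressive voicing assimilation): /s/ precedes the voiced obstruent /d/, so it voices to [z] by assimilation. /huzedasdii/ → huzedazdii.

huzedazdii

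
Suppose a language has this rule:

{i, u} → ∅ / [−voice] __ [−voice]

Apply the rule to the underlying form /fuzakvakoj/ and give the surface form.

fuzakvakoj

No segment of /fuzakvakoj/ meets the structural description of the rule, so the form surfaces unchanged.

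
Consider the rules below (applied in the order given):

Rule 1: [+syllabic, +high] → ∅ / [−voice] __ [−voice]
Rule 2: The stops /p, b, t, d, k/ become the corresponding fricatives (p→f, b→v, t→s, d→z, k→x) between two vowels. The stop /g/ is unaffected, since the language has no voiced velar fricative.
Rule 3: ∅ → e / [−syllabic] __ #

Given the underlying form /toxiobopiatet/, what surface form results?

toxiovofiasete

Rule 1 (high vowel syncope): no segment meets the environment; /toxiobopiatet/ is unchanged.
Rule 2 (intervocalic spirantization): /b/ is a stop between vowels /o/ and /o/, so it spirantizes to the fricative [v]. /p/ is a stop between vowels /o/ and /i/, so it spirantizes to the fricative [f]. /t/ is a stop between vowels /a/ and /e/, so it spirantizes to the fricative [s]. /toxiobopiatet/ → toxiovofiaset.
Rule 3 (final e-epenthesis): the form ends in the consonant /t/, so [e] is inserted word-finally. /toxiovofiaset/ → toxiovofiasete.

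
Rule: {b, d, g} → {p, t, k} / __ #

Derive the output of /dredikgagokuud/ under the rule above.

dredikgagokuut

/d/ is a voiced stop in word-final position, so it devoices to [t].
Surface form: [dredikgagokuut].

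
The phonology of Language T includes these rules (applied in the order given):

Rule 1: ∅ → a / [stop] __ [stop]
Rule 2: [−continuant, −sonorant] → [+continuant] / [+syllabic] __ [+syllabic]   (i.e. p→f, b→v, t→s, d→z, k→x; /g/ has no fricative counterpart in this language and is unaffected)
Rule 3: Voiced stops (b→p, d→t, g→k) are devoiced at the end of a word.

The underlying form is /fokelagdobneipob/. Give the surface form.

foxelagazobneifop

Rule 1 (stop-cluster a-epenthesis): /g/ and /d/ form a stop–stop cluster, so [a] is inserted between them. /fokelagdobneipob/ → fokelagadobneipob.
Rule 2 (intervocalic spirantization): /k/ is a stop between vowels /o/ and /e/, so it spirantizes to the fricative [x]. /d/ is a stop between vowels /a/ and /o/, so it spirantizes to the fricative [z]. /p/ is a stop between vowels /i/ and /o/, so it spirantizes to the fricative [f]. /fokelagadobneipob/ → foxelagazobneifob.
Rule 3 (final devoicing): /b/ is a voiced stop in word-final position, so it devoices to [p]. /foxelagazobneifob/ → foxelagazobneifop.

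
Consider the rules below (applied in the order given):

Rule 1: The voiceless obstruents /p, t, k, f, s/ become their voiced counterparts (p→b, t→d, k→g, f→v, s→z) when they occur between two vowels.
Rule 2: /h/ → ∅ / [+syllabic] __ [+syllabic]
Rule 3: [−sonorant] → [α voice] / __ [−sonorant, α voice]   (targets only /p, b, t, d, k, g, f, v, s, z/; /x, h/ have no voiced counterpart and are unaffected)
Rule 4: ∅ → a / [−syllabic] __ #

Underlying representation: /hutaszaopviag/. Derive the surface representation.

hudazzaobviaga

Rule 1 (intervocalic voicing): /t/ is a voiceless obstruent between vowels /u/ and /a/, so it voices to [d]. /hutaszaopviag/ → hudaszaopviag.
Rule 2 (intervocalic h-deletion): no segment meets the environment; /hudaszaopviag/ is unchanged.
Rule 3 (regressive voicing assimilation): /s/ precedes the voiced obstruent /z/, so it voices to [z] by assimilation. /p/ precedes the voiced obstruent /v/, so it voices to [b] by assimilation. /hudaszaopviag/ → hudazzaobviag.
Rule 4 (final a-epenthesis): the form ends in the consonant /g/, so [a] is inserted word-finally. /hudazzaobviag/ → hudazzaobviaga.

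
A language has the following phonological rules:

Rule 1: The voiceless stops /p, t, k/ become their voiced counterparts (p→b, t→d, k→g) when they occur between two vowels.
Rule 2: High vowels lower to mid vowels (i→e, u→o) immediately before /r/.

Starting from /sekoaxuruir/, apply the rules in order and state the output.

segoaxoruer

Rule 1 (intervocalic voicing): /k/ is a voiceless stop between vowels /e/ and /o/, so it voices to [g]. /sekoaxuruir/ → segoaxuruir.
Rule 2 (pre-rhotic lowering): /u/ is a high vowel immediately before /r/, so it lowers to [o]. /i/ is a high vowel immediately before /r/, so it lowers to [e]. /segoaxuruir/ → segoaxoruer.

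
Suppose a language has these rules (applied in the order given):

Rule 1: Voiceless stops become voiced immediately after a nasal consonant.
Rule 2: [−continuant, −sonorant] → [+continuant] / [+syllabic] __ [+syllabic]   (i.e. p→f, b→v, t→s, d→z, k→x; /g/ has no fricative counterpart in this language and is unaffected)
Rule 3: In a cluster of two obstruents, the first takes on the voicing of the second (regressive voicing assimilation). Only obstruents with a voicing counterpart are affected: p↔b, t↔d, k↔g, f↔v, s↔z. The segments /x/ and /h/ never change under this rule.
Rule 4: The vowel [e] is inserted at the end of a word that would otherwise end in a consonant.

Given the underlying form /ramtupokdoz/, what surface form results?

Rule 1 (post-nasal voicing): /t/ is a voiceless stop immediately after the nasal /m/, so it voices to [d]. /ramtupokdoz/ → ramdupokdoz.
Rule 2 (intervocalic spirantization): /p/ is a stop between vowels /u/ and /o/, so it spirantizes to the fricative [f]. /ramdupokdoz/ → ramdufokdoz.
Rule 3 (regressive voicing assimilation): /k/ precedes the voiced obstruent /d/, so it voices to [g] by assimilation. /ramdufokdoz/ → ramdufogdoz.
Rule 4 (final e-epenthesis): the form ends in the consonant /z/, so [e] is inserted word-finally. /ramdufogdoz/ → ramdufogdoze.

ramdufogdoze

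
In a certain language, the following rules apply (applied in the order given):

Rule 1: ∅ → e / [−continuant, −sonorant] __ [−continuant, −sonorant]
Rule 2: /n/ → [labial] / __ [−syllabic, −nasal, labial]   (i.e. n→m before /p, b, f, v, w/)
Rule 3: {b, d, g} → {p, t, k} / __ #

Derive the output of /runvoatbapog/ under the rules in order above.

rumvoatebapok

Rule 1 (stop-cluster e-epenthesis): /t/ and /b/ form a stop–stop cluster, so [e] is inserted between them. /runvoatbapog/ → runvoatebapog.
Rule 2 (nasal place assimilation): /n/ precedes the labial consonant /v/, so it assimilates in place to [m]. /runvoatebapog/ → rumvoatebapog.
Rule 3 (final devoicing): /g/ is a voiced stop in word-final position, so it devoices to [k]. /rumvoatebapog/ → rumvoatebapok.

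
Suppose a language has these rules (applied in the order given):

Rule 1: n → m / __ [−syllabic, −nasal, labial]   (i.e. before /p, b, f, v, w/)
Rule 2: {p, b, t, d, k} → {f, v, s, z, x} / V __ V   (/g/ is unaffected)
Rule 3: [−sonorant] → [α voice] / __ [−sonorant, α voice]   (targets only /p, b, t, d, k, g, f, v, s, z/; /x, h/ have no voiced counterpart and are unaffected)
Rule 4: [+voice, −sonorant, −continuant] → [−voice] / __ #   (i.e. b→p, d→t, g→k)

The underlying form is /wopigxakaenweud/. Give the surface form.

Rule 1 (nasal place assimilation): /n/ precedes the labial consonant /w/, so it assimilates in place to [m]. /wopigxakaenweud/ → wopigxakaemweud.
Rule 2 (intervocalic spirantization): /p/ is a stop between vowels /o/ and /i/, so it spirantizes to the fricative [f]. /k/ is a stop between vowels /a/ and /a/, so it spirantizes to the fricative [x]. /wopigxakaemweud/ → wofigxaxaemweud.
Rule 3 (regressive voicing assimilation): /g/ precedes the voiceless obstruent /x/, so it devoices to [k] by assimilation. /wofigxaxaemweud/ → wofikxaxaemweud.
Rule 4 (final devoicing): /d/ is a voiced stop in word-final position, so it devoices to [t]. /wofikxaxaemweud/ → wofikxaxaemweut.

wofikxaxaemweut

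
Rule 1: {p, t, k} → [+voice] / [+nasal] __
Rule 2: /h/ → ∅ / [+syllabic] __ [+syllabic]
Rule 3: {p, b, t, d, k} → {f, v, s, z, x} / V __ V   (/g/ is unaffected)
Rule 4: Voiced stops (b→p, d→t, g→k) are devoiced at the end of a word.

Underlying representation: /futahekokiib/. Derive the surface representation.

fusaexoxiip

Rule 1 (post-nasal voicing): no segment meets the environment; /futahekokiib/ is unchanged.
Rule 2 (intervocalic h-deletion): /h/ occurs between vowels /a/ and /e/, so it deletes. /futahekokiib/ → futaekokiib.
Rule 3 (intervocalic spirantization): /t/ is a stop between vowels /u/ and /a/, so it spirantizes to the fricative [s]. /k/ is a stop between vowels /e/ and /o/, so it spirantizes to the fricative [x]. /k/ is a stop between vowels /o/ and /i/, so it spirantizes to the fricative [x]. /futaekokiib/ → fusaexoxiib.
Rule 4 (final devoicing): /b/ is a voiced stop in word-final position, so it devoices to [p]. /fusaexoxiib/ → fusaexoxiip.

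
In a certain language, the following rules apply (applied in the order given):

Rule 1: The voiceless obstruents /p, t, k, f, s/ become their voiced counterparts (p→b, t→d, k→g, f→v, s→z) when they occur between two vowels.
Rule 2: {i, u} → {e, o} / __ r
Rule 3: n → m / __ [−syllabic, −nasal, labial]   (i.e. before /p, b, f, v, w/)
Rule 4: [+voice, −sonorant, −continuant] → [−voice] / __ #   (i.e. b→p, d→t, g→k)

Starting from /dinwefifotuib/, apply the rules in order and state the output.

dimwevivoduip

Rule 1 (intervocalic voicing): /f/ is a voiceless obstruent between vowels /e/ and /i/, so it voices to [v]. /f/ is a voiceless obstruent between vowels /i/ and /o/, so it voices to [v]. /t/ is a voiceless obstruent between vowels /o/ and /u/, so it voices to [d]. /dinwefifotuib/ → dinwevivoduib.
Rule 2 (pre-rhotic lowering): no segment meets the environment; /dinwevivoduib/ is unchanged.
Rule 3 (nasal place assimilation): /n/ precedes the labial consonant /w/, so it assimilates in place to [m]. /dinwevivoduib/ → dimwevivoduib.
Rule 4 (final devoicing): /b/ is a voiced stop in word-final position, so it devoices to [p]. /dimwevivoduib/ → dimwevivoduip.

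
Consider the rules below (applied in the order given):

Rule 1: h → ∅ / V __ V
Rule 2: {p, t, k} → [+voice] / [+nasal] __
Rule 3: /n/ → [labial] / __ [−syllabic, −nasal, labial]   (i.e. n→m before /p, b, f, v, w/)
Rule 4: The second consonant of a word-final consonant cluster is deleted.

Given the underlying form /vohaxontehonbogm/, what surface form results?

voaxondeombog

Rule 1 (intervocalic h-deletion): /h/ occurs between vowels /o/ and /a/, so it deletes. /h/ occurs between vowels /e/ and /o/, so it deletes. /vohaxontehonbogm/ → voaxonteonbogm.
Rule 2 (post-nasal voicing): /t/ is a voiceless stop immediately after the nasal /n/, so it voices to [d]. /voaxonteonbogm/ → voaxondeonbogm.
Rule 3 (nasal place assimilation): /n/ precedes the labial consonant /b/, so it assimilates in place to [m]. /voaxondeonbogm/ → voaxondeombogm.
Rule 4 (final cluster simplification): /m/ is the second consonant of a word-final cluster /gm/, so it deletes. /voaxondeombogm/ → voaxondeombog.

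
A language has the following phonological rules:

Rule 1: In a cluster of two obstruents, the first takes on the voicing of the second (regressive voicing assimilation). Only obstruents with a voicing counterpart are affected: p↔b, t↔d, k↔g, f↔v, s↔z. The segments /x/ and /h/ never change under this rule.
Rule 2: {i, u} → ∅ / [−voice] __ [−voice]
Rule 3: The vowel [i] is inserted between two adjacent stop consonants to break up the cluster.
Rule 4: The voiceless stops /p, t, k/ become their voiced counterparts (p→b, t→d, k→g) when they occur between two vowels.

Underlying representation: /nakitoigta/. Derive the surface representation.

nagidoigida

Rule 1 (regressive voicing assimilation): /g/ precedes the voiceless obstruent /t/, so it devoices to [k] by assimilation. /nakitoigta/ → nakitoikta.
Rule 2 (high vowel syncope): /i/ is a high vowel flanked by voiceless consonants /k/ and /t/, so it deletes. /nakitoikta/ → naktoikta.
Rule 3 (stop-cluster i-epenthesis): /k/ and /t/ form a stop–stop cluster, so [i] is inserted between them. /k/ and /t/ form a stop–stop cluster, so [i] is inserted between them. /naktoikta/ → nakitoikita.
Rule 4 (intervocalic voicing): /k/ is a voiceless stop between vowels /a/ and /i/, so it voices to [g]. /t/ is a voiceless stop between vowels /i/ and /o/, so it voices to [d]. /k/ is a voiceless stop between vowels /i/ and /i/, so it voices to [g]. /t/ is a voiceless stop between vowels /i/ and /a/, so it voices to [d]. /nakitoikita/ → nagidoigida.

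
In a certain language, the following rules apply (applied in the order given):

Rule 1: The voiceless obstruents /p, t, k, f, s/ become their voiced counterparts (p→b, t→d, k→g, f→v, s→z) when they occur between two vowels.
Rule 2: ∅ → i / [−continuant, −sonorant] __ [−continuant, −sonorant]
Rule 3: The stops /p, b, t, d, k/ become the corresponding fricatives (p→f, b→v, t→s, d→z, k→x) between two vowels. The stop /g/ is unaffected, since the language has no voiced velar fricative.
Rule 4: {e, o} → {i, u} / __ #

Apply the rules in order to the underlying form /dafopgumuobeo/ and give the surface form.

Rule 1 (intervocalic voicing): /f/ is a voiceless obstruent between vowels /a/ and /o/, so it voices to [v]. /dafopgumuobeo/ → davopgumuobeo.
Rule 2 (stop-cluster i-epenthesis): /p/ and /g/ form a stop–stop cluster, so [i] is inserted between them. /davopgumuobeo/ → davopigumuobeo.
Rule 3 (intervocalic spirantization): /p/ is a stop between vowels /o/ and /i/, so it spirantizes to the fricative [f]. /b/ is a stop between vowels /o/ and /e/, so it spirantizes to the fricative [v]. /davopigumuobeo/ → davofigumuoveo.
Rule 4 (final vowel raising): /o/ is a mid vowel in word-final position, so it raises to [u]. /davofigumuoveo/ → davofigumuoveu.

davofigumuoveu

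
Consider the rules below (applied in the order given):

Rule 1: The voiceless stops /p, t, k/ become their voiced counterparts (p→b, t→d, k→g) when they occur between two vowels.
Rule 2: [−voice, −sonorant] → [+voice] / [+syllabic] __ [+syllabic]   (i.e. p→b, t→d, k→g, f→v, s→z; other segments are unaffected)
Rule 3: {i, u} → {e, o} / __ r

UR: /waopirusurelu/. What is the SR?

Rule 1 (intervocalic voicing): /p/ is a voiceless stop between vowels /o/ and /i/, so it voices to [b]. /waopirusurelu/ → waobirusurelu.
Rule 2 (intervocalic voicing): /s/ is a voiceless obstruent between vowels /u/ and /u/, so it voices to [z]. /waobirusurelu/ → waobiruzurelu.
Rule 3 (pre-rhotic lowering): /i/ is a high vowel immediately before /r/, so it lowers to [e]. /u/ is a high vowel immediately before /r/, so it lowers to [o]. /waobiruzurelu/ → waoberuzorelu.

waoberuzorelu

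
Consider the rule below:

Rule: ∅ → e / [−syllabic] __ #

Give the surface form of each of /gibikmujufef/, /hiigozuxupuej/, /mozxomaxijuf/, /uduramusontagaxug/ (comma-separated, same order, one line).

/gibikmujufef/: the form ends in the consonant /f/, so [e] is inserted word-finally. → [gibikmujufefe].
/hiigozuxupuej/: the form ends in the consonant /j/, so [e] is inserted word-finally. → [hiigozuxupueje].
/mozxomaxijuf/: the form ends in the consonant /f/, so [e] is inserted word-finally. → [mozxomaxijufe].
/uduramusontagaxug/: the form ends in the consonant /g/, so [e] is inserted word-finally. → [uduramusontagaxuge].

gibikmujufefe, hiigozuxupueje, mozxomaxijufe, uduramusontagaxuge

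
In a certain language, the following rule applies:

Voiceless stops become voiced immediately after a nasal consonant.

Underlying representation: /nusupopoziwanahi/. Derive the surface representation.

nusupopoziwanahi

No segment of /nusupopoziwanahi/ meets the structural description of the rule, so the form surfaces unchanged.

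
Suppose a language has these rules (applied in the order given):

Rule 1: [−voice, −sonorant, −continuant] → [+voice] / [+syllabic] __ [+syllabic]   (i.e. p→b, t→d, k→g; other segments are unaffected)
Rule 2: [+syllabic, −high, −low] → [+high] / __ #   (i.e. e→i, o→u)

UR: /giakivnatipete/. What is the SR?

giagivnadibedi

Rule 1 (intervocalic voicing): /k/ is a voiceless stop between vowels /a/ and /i/, so it voices to [g]. /t/ is a voiceless stop between vowels /a/ and /i/, so it voices to [d]. /p/ is a voiceless stop between vowels /i/ and /e/, so it voices to [b]. /t/ is a voiceless stop between vowels /e/ and /e/, so it voices to [d]. /giakivnatipete/ → giagivnadibede.
Rule 2 (final vowel raising): /e/ is a mid vowel in word-final position, so it raises to [i]. /giagivnadibede/ → giagivnadibedi.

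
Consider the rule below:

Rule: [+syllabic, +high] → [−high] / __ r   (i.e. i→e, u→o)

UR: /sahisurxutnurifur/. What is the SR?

sahisorxutnorifor

/u/ is a high vowel immediately before /r/, so it lowers to [o].
/u/ is a high vowel immediately before /r/, so it lowers to [o].
/u/ is a high vowel immediately before /r/, so it lowers to [o].
The other instances of /i/, /u/ do not occur in the required environment and remain unchanged.
Surface form: [sahisorxutnorifor].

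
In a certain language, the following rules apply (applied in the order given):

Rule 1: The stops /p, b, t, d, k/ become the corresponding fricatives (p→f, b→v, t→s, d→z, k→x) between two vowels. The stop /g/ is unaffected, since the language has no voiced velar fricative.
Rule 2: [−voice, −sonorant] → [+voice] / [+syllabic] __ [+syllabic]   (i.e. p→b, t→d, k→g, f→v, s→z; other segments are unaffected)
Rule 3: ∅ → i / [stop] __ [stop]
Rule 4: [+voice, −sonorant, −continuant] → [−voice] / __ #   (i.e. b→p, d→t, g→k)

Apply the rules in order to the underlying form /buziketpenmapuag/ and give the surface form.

Rule 1 (intervocalic spirantization): /k/ is a stop between vowels /i/ and /e/, so it spirantizes to the fricative [x]. /p/ is a stop between vowels /a/ and /u/, so it spirantizes to the fricative [f]. /buziketpenmapuag/ → buzixetpenmafuag.
Rule 2 (intervocalic voicing): /f/ is a voiceless obstruent between vowels /a/ and /u/, so it voices to [v]. /buzixetpenmafuag/ → buzixetpenmavuag.
Rule 3 (stop-cluster i-epenthesis): /t/ and /p/ form a stop–stop cluster, so [i] is inserted between them. /buzixetpenmavuag/ → buzixetipenmavuag.
Rule 4 (final devoicing): /g/ is a voiced stop in word-final position, so it devoices to [k]. /buzixetipenmavuag/ → buzixetipenmavuak.

buzixetipenmavuak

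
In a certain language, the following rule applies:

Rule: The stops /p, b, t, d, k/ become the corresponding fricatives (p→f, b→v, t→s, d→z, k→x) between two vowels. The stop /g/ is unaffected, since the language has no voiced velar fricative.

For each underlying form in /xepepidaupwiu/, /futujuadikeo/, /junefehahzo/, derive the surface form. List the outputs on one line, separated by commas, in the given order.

/xepepidaupwiu/: /p/ is a stop between vowels /e/ and /e/, so it spirantizes to the fricative [f]. /p/ is a stop between vowels /e/ and /i/, so it spirantizes to the fricative [f]. /d/ is a stop between vowels /i/ and /a/, so it spirantizes to the fricative [z]. → [xefefizaupwiu].
/futujuadikeo/: /t/ is a stop between vowels /u/ and /u/, so it spirantizes to the fricative [s]. /d/ is a stop between vowels /a/ and /i/, so it spirantizes to the fricative [z]. /k/ is a stop between vowels /i/ and /e/, so it spirantizes to the fricative [x]. → [fusujuazixeo].
/junefehahzo/: the rule's environment is not met; surfaces unchanged as [junefehahzo].

xefefizaupwiu, fusujuazixeo, junefehahzo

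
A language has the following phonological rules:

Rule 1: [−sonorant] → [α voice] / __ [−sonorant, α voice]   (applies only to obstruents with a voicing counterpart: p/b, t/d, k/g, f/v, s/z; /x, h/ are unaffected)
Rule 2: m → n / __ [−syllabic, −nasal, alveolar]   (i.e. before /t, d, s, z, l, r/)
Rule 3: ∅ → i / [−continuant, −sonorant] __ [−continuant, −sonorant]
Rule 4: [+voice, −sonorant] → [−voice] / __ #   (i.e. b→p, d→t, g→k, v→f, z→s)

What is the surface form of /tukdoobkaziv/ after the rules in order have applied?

tugidoopikazif

Rule 1 (regressive voicing assimilation): /k/ precedes the voiced obstruent /d/, so it voices to [g] by assimilation. /b/ precedes the voiceless obstruent /k/, so it devoices to [p] by assimilation. /tukdoobkaziv/ → tugdoopkaziv.
Rule 2 (nasal place assimilation): no segment meets the environment; /tugdoopkaziv/ is unchanged.
Rule 3 (stop-cluster i-epenthesis): /g/ and /d/ form a stop–stop cluster, so [i] is inserted between them. /p/ and /k/ form a stop–stop cluster, so [i] is inserted between them. /tugdoopkaziv/ → tugidoopikaziv.
Rule 4 (final devoicing): /v/ is a voiced obstruent in word-final position, so it devoices to [f]. /tugidoopikaziv/ → tugidoopikazif.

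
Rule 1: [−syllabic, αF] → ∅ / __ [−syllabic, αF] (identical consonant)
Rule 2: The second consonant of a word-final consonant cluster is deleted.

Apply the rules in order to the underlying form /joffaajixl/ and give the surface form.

Rule 1 (degemination): /ff/ is a geminate; the first /f/ deletes. /joffaajixl/ → jofaajixl.
Rule 2 (final cluster simplification): /l/ is the second consonant of a word-final cluster /xl/, so it deletes. /jofaajixl/ → jofaajix.

jofaajix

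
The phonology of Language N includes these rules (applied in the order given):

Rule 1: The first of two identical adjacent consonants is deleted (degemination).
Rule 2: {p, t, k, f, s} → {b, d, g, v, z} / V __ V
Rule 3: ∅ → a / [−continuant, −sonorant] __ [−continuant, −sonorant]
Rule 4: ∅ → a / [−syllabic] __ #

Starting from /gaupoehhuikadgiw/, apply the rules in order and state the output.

gauboehuigadagiwa

Rule 1 (degemination): /hh/ is a geminate; the first /h/ deletes. /gaupoehhuikadgiw/ → gaupoehuikadgiw.
Rule 2 (intervocalic voicing): /p/ is a voiceless obstruent between vowels /u/ and /o/, so it voices to [b]. /k/ is a voiceless obstruent between vowels /i/ and /a/, so it voices to [g]. /gaupoehuikadgiw/ → gauboehuigadgiw.
Rule 3 (stop-cluster a-epenthesis): /d/ and /g/ form a stop–stop cluster, so [a] is inserted between them. /gauboehuigadgiw/ → gauboehuigadagiw.
Rule 4 (final a-epenthesis): the form ends in the consonant /w/, so [a] is inserted word-finally. /gauboehuigadagiw/ → gauboehuigadagiwa.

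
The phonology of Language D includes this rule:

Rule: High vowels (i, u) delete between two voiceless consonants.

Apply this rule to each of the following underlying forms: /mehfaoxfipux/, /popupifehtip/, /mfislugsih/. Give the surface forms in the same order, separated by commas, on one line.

/mehfaoxfipux/: /i/ is a high vowel flanked by voiceless consonants /f/ and /p/, so it deletes. /u/ is a high vowel flanked by voiceless consonants /p/ and /x/, so it deletes. → [mehfaoxfpx].
/popupifehtip/: /u/ is a high vowel flanked by voiceless consonants /p/ and /p/, so it deletes. /i/ is a high vowel flanked by voiceless consonants /p/ and /f/, so it deletes. /i/ is a high vowel flanked by voiceless consonants /t/ and /p/, so it deletes. → [poppfehtp].
/mfislugsih/: /i/ is a high vowel flanked by voiceless consonants /f/ and /s/, so it deletes. /i/ is a high vowel flanked by voiceless consonants /s/ and /h/, so it deletes. → [mfslugsh].

mehfaoxfpx, poppfehtp, mfslugsh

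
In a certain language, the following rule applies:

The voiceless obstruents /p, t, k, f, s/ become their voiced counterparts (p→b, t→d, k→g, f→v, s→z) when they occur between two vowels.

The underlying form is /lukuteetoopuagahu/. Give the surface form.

lugudeedoobuagahu

/k/ is a voiceless obstruent between vowels /u/ and /u/, so it voices to [g].
/t/ is a voiceless obstruent between vowels /u/ and /e/, so it voices to [d].
/t/ is a voiceless obstruent between vowels /e/ and /o/, so it voices to [d].
/p/ is a voiceless obstruent between vowels /o/ and /u/, so it voices to [b].
Surface form: [lugudeedoobuagahu].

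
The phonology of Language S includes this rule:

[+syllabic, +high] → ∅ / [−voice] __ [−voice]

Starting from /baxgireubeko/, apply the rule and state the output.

No segment of /baxgireubeko/ meets the structural description of the rule, so the form surfaces unchanged.

baxgireubeko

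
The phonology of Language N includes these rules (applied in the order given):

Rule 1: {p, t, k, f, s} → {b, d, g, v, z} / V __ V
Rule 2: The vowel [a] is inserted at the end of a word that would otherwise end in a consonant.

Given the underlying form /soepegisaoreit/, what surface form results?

soebegizaoreita

Rule 1 (intervocalic voicing): /p/ is a voiceless obstruent between vowels /e/ and /e/, so it voices to [b]. /s/ is a voiceless obstruent between vowels /i/ and /a/, so it voices to [z]. /soepegisaoreit/ → soebegizaoreit.
Rule 2 (final a-epenthesis): the form ends in the consonant /t/, so [a] is inserted word-finally. /soebegizaoreit/ → soebegizaoreita.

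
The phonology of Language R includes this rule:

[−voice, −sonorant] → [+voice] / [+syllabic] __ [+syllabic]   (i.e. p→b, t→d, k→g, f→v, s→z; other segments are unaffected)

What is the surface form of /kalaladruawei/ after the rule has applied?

kalaladruawei

No segment of /kalaladruawei/ meets the structural description of the rule, so the form surfaces unchanged.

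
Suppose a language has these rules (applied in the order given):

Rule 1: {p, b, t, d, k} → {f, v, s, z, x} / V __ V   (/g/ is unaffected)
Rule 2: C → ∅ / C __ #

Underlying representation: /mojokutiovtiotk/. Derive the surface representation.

mojoxusiovtiot

Rule 1 (intervocalic spirantization): /k/ is a stop between vowels /o/ and /u/, so it spirantizes to the fricative [x]. /t/ is a stop between vowels /u/ and /i/, so it spirantizes to the fricative [s]. /mojokutiovtiotk/ → mojoxusiovtiotk.
Rule 2 (final cluster simplification): /k/ is the second consonant of a word-final cluster /tk/, so it deletes. /mojoxusiovtiotk/ → mojoxusiovtiot.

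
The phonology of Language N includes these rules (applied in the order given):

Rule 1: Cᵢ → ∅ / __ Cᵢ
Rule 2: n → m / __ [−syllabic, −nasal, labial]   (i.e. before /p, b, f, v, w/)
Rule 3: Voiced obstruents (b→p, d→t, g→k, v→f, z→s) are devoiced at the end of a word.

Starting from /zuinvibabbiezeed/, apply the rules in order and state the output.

Rule 1 (degemination): /bb/ is a geminate; the first /b/ deletes. /zuinvibabbiezeed/ → zuinvibabiezeed.
Rule 2 (nasal place assimilation): /n/ precedes the labial consonant /v/, so it assimilates in place to [m]. /zuinvibabiezeed/ → zuimvibabiezeed.
Rule 3 (final devoicing): /d/ is a voiced obstruent in word-final position, so it devoices to [t]. /zuimvibabiezeed/ → zuimvibabiezeet.

zuimvibabiezeet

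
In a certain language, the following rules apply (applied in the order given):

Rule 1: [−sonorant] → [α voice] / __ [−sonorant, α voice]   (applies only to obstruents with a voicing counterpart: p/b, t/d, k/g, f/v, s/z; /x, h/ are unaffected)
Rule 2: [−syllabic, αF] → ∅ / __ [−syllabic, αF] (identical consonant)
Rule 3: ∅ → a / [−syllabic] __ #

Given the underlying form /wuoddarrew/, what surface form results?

Rule 1 (regressive voicing assimilation): no segment meets the environment; /wuoddarrew/ is unchanged.
Rule 2 (degemination): /dd/ is a geminate; the first /d/ deletes. /rr/ is a geminate; the first /r/ deletes. /wuoddarrew/ → wuodarew.
Rule 3 (final a-epenthesis): the form ends in the consonant /w/, so [a] is inserted word-finally. /wuodarew/ → wuodarewa.

wuodarewa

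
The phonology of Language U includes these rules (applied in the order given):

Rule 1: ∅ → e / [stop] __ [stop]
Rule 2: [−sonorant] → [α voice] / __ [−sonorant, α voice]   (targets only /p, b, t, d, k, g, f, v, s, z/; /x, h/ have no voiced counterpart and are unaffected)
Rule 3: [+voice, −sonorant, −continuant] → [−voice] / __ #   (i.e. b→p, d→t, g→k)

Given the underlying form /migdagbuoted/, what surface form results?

migedagebuotet

Rule 1 (stop-cluster e-epenthesis): /g/ and /d/ form a stop–stop cluster, so [e] is inserted between them. /g/ and /b/ form a stop–stop cluster, so [e] is inserted between them. /migdagbuoted/ → migedagebuoted.
Rule 2 (regressive voicing assimilation): no segment meets the environment; /migedagebuoted/ is unchanged.
Rule 3 (final devoicing): /d/ is a voiced stop in word-final position, so it devoices to [t]. /migedagebuoted/ → migedagebuotet.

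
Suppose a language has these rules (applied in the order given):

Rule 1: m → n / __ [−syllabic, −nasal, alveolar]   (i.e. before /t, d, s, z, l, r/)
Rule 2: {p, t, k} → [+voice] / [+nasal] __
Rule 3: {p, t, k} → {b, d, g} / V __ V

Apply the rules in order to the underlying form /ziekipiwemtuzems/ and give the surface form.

Rule 1 (nasal place assimilation): /m/ precedes the alveolar consonant /t/, so it assimilates in place to [n]. /m/ precedes the alveolar consonant /s/, so it assimilates in place to [n]. /ziekipiwemtuzems/ → ziekipiwentuzens.
Rule 2 (post-nasal voicing): /t/ is a voiceless stop immediately after the nasal /n/, so it voices to [d]. /ziekipiwentuzens/ → ziekipiwenduzens.
Rule 3 (intervocalic voicing): /k/ is a voiceless stop between vowels /e/ and /i/, so it voices to [g]. /p/ is a voiceless stop between vowels /i/ and /i/, so it voices to [b]. /ziekipiwenduzens/ → ziegibiwenduzens.

ziegibiwenduzens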